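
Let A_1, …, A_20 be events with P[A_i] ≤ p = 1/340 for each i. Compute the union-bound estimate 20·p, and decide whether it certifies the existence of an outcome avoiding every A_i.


Union bound: P[∪_{i=1}^{20} A_i] ≤ Σ_i P[A_i] ≤ 20·p = 20·(1/340) = 1/17.
Numerically: 1/17 ≈ 0.0588235.
Is 1/17 < 1? YES.
Since P[∪ A_i] ≤ 1/17 < 1, the complement has P[∩ A_i^c] ≥ 1 − 1/17 = 16/17 > 0, so some outcome avoids every A_i.

20·p = 1/17 ≈ 0.0588235; existence CERTIFIED by the union bound.


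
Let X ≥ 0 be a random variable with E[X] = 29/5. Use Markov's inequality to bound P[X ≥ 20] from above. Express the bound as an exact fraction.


μ = E[X] = 29/5, a = 20.
Markov: P[X ≥ 20] ≤ μ/a = (29/5)/20 = 29/100.
Numerically: ≈ 0.2900.
(Since a = 20 > μ = 5.8000, the bound 29/100 is < 1 and informative.)

P[X ≥ 20] ≤ 29/100 ≈ 0.2900.


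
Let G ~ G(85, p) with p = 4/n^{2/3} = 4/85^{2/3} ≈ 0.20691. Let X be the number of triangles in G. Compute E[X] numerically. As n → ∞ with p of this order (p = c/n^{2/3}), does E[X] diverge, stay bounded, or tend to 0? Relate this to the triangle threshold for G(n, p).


Number of potential triangles: C(85, 3) = 98770.
Each occurs with probability p³ ≈ (0.20691)³ ≈ 8.85813149e-03.
By linearity: E[X] = C(85, 3)·p³ ≈ 98770 · 8.85813149e-03 ≈ 874.917647.
Since α = 2/3 < 1, p = c/n^{2/3} ≫ 1/n is above the triangle threshold p ~ 1/n. Asymptotically E[X] ~ (c³/6)·n^{3(1−α)} = (4³/6)·n^{1} → ∞; triangles are abundant w.h.p.

E[X] ≈ 874.917647; in regime p = Θ(1/n^{2/3}) E[X] diverges (above the triangle threshold p ~ 1/n).


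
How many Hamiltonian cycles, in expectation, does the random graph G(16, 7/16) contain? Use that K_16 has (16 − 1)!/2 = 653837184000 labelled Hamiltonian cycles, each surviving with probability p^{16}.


K_16 has (16 − 1)!/2 = 653837184000 labelled Hamiltonian cycles.
For each such Hamiltonian cycle H, let X_H = 1 if all 16 edges of H are present in G. Then P[X_H = 1] = p^{16} = (7/16)^{16} = 33232930569601/18446744073709551616.
By linearity of expectation: E[X] = Σ_H E[X_H] = 653837184000 · p^{16} = 653837184000 · 33232930569601/18446744073709551616 = 21219654042671322112875/18014398509481984.
Numerically: E[X] ≈ 1.17793e+06.

E[X] = 653837184000 · (7/16)^{16} = 21219654042671322112875/18014398509481984 ≈ 1.17793e+06.


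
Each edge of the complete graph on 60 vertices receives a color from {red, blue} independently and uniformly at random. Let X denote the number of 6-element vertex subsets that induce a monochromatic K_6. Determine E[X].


Let X = Σ_S X_S over the C(60, 6) = 50063860 subsets S of size 6, where X_S = 1 if the K_6 on S is monochromatic.
For a fixed S, the K_6 on S has C(6, 2) = 15 edges. P[all 15 edges red] = (1/2)^15, and likewise for blue, so P[monochromatic] = 2·(1/2)^15 = 2^{1 − 15} = 1/16384.
By linearity of expectation: E[X] = C(60, 6) · 2^{1 − 15} = 50063860 · 1/16384 = 12515965/4096.
Numerically: E[X] ≈ 3055.656.

E[X] = C(60,6)·2^(1−C(6,2)) = 12515965/4096 ≈ 3055.656.


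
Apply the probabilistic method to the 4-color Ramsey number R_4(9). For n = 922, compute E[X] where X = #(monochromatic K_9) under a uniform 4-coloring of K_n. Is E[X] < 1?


E[X] = C(922, 9) · 4^{1 − 36} = 1275867683890227543270 · 4^{−35} = 1275867683890227543270/1180591620717411303424.
As a reduced fraction: E[X] = 637933841945113771635/590295810358705651712 ≈ 1.0807020.
Is E[X] < 1? NO.
Since E[X] ≥ 1, the first-moment bound is inconclusive at n = 922; it does NOT by itself certify R_4(9) > 922.

E[X] = 637933841945113771635/590295810358705651712 ≈ 1.0807020; E[X] ≥ 1; first-moment method inconclusive here.


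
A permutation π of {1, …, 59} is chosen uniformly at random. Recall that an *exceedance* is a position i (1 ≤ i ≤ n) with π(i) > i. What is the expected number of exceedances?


Write X = Σ_{i=1}^{59} X_i, where X_i = 1_{π(i) > i}.
For each fixed i, π(i) is uniform over {1, …, 59} (marginal of a uniform permutation), so P[π(i) > i] = (n − i)/n. Summing: Σ_{i=1}^{59} (n − i)/n = (0 + 1 + … + 58)/59 = 59(59 − 1)/(2·59) = (59 − 1)/2.
Hence E[X] = Σ_{i=1}^{59} (59 − i)/59 = 29 ≈ 29.000.

E[X] = 29 = 29.000.


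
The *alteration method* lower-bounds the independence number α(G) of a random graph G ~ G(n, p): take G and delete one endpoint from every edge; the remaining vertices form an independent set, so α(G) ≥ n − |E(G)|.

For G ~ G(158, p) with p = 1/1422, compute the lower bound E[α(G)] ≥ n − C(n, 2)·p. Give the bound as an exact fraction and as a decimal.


E[|E(G)|] = C(158, 2)·p = 12403 · (1/1422) = 157/18.
E[α(G)] ≥ n − E[|E(G)|] = 158 − 157/18 = 2687/18.
Numerically: ≈ 149.277778.
(This is only a lower bound; the true E[α(G)] may be larger.)

E[α(G)] ≥ 2687/18 ≈ 149.277778.


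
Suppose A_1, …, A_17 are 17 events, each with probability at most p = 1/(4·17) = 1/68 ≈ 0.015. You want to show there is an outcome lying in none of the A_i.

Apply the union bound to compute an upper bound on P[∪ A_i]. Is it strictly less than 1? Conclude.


Union bound: P[∪_{i=1}^{17} A_i] ≤ Σ_i P[A_i] ≤ 17·p = 17·(1/68) = 1/4.
Numerically: 1/4 ≈ 0.250.
Is 1/4 < 1? YES.
Since P[∪ A_i] ≤ 1/4 < 1, the complement has P[∩ A_i^c] ≥ 1 − 1/4 = 3/4 > 0, so some outcome avoids every A_i.

17·p = 1/4 ≈ 0.250; existence CERTIFIED by the union bound.


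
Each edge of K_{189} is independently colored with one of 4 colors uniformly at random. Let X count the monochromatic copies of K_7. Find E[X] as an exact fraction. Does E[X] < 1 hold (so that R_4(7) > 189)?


E[X] = C(189, 7) · 4^{1 − 21} = 1527510868092 · 4^{−20} = 1527510868092/1099511627776.
As a reduced fraction: E[X] = 381877717023/274877906944 ≈ 1.389263.
Is E[X] < 1? NO.
Since E[X] ≥ 1, the first-moment bound is inconclusive at n = 189; it does NOT by itself certify R_4(7) > 189.

E[X] = 381877717023/274877906944 ≈ 1.389263; E[X] ≥ 1; first-moment method inconclusive here.


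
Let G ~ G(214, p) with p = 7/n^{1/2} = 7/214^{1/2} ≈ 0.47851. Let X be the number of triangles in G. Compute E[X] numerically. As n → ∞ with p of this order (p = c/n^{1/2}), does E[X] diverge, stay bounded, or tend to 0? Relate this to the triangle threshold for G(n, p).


Number of potential triangles: C(214, 3) = 1610564.
Each occurs with probability p³ ≈ (0.47851)³ ≈ 1.09565408e-01.
By linearity: E[X] = C(214, 3)·p³ ≈ 1610564 · 1.09565408e-01 ≈ 176462.101657.
Since α = 1/2 < 1, p = c/n^{1/2} ≫ 1/n is above the triangle threshold p ~ 1/n. Asymptotically E[X] ~ (c³/6)·n^{3(1−α)} = (7³/6)·n^{1.5} → ∞; triangles are abundant w.h.p.

E[X] ≈ 176462.101657; in regime p = Θ(1/n^{1/2}) E[X] diverges (above the triangle threshold p ~ 1/n).


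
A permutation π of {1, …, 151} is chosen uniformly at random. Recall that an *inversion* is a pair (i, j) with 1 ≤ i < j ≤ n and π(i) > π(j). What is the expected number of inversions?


Write X = Σ X_I over the C(151, 2) = 11325 pairs i < j, with X_I the indicator of one inversion.
There are 11325 indicators.
For each fixed pair i < j, the values π(i) and π(j) are two distinct elements of {1, …, 151} in uniformly random order; by symmetry P[π(i) > π(j)] = 1/2.
By linearity: E[X] = 11325 · (1/2) = C(151, 2) · (1/2) = 11325/2 = 11325/2 ≈ 5662.50000.

E[X] = 11325/2 = 5662.50000.


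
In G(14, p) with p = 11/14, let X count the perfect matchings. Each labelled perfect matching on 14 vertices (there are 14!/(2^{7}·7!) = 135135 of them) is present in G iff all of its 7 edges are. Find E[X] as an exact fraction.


K_14 has 14!/(2^{7}·7!) = 135135 labelled perfect matchings.
For each such perfect matching H, let X_H = 1 if all 7 edges of H are present in G. Then P[X_H = 1] = p^{7} = (11/14)^{7} = 19487171/105413504.
Summing the indicators: E[X] = Σ_H E[X_H] = 135135 · p^{7} = 135135 · 19487171/105413504 = 376199836155/15059072.
Numerically: E[X] ≈ 24981.6.

E[X] = 135135 · (11/14)^{7} = 376199836155/15059072 ≈ 24981.6.


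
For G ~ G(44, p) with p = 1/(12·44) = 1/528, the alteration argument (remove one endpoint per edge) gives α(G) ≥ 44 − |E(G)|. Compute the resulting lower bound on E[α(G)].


E[|E(G)|] = C(44, 2)·p = 946 · (1/528) = 43/24.
E[α(G)] ≥ n − E[|E(G)|] = 44 − 43/24 = 1013/24.
Numerically: ≈ 42.208333.
(This is only a lower bound; the true E[α(G)] may be larger.)

E[α(G)] ≥ 1013/24 ≈ 42.208333.


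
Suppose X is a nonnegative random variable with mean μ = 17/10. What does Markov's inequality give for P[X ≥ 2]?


μ = E[X] = 17/10, a = 2.
Markov: P[X ≥ 2] ≤ μ/a = (17/10)/2 = 17/20.
Numerically: ≈ 0.8500.
(Since a = 2 > μ = 1.7000, the bound 17/20 is < 1 and informative.)

P[X ≥ 2] ≤ 17/20 ≈ 0.8500.


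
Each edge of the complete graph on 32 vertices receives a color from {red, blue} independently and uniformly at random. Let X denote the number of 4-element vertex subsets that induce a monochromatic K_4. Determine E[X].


Let X = Σ_S X_S over the C(32, 4) = 35960 subsets S of size 4, where X_S = 1 if the K_4 on S is monochromatic.
For a fixed S, the K_4 on S has C(4, 2) = 6 edges. P[all 6 edges red] = (1/2)^6, and likewise for blue, so P[monochromatic] = 2·(1/2)^6 = 2^{1 − 6} = 1/32.
By linearity: E[X] = C(32, 4) · 2^{1 − 6} = 35960 · 1/32 = 4495/4.
Numerically: E[X] ≈ 1123.75000.

E[X] = C(32,4)·2^(1−C(4,2)) = 4495/4 ≈ 1123.75000.


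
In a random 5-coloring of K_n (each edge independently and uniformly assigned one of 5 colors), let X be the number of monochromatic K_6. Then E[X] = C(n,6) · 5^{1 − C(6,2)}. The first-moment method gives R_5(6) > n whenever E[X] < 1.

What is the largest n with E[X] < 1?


We need C(n, 6) · 5^{1 − 15} < 1, i.e. C(n, 6) < 5^{15 − 1} = 6103515625.
Check values of n near the boundary:
  n = 125: C(125, 6) = 4690625500; 4690625500 < 6103515625? YES
  n = 126: C(126, 6) = 4925156775; 4925156775 < 6103515625? YES
  n = 127: C(127, 6) = 5169379425; 5169379425 < 6103515625? YES
  n = 128: C(128, 6) = 5423611200; 5423611200 < 6103515625? YES
  n = 129: C(129, 6) = 5688177600; 5688177600 < 6103515625? YES
  n = 130: C(130, 6) = 5963412000; 5963412000 < 6103515625? YES
  n = 131: C(131, 6) = 6249655776; 6249655776 < 6103515625? NO
  n = 132: C(132, 6) = 6547258432; 6547258432 < 6103515625? NO
  n = 133: C(133, 6) = 6856577728; 6856577728 < 6103515625? NO
The largest n with C(n, 6) < 6103515625 is n = 130 (where E[X] = 47707296/48828125 ≈ 0.977). Hence R_5(6) > 130, i.e. R_5(6) ≥ 131.

Largest n = 130; hence R_5(6) > 130.


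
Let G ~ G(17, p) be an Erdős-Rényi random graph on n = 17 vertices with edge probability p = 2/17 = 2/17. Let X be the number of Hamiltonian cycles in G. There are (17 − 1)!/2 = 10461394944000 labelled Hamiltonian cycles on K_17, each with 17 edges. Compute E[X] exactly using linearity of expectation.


K_17 has (17 − 1)!/2 = 10461394944000 labelled Hamiltonian cycles.
For each such Hamiltonian cycle H, let X_H = 1 if all 17 edges of H are present in G. Then P[X_H = 1] = p^{17} = (2/17)^{17} = 131072/827240261886336764177.
By linearity: E[X] = Σ_H E[X_H] = 10461394944000 · p^{17} = 10461394944000 · 131072/827240261886336764177 = 1371195958099968000/827240261886336764177.
Numerically: E[X] ≈ 0.00166.

E[X] = 10461394944000 · (2/17)^{17} = 1371195958099968000/827240261886336764177 ≈ 0.00166.


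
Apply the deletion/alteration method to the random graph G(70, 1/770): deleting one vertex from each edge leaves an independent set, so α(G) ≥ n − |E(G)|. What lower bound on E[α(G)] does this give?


E[|E(G)|] = C(70, 2)·p = 2415 · (1/770) = 69/22.
E[α(G)] ≥ n − E[|E(G)|] = 70 − 69/22 = 1471/22.
Numerically: ≈ 66.86364.
(This is only a lower bound; the true E[α(G)] may be larger.)

E[α(G)] ≥ 1471/22 ≈ 66.86364.


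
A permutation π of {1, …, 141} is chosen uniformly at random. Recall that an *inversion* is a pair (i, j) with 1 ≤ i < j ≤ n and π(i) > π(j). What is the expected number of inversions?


Write X = Σ X_I over the C(141, 2) = 9870 pairs i < j, with X_I the indicator of one inversion.
There are 9870 indicators.
For each fixed pair i < j, the values π(i) and π(j) are two distinct elements of {1, …, 141} in uniformly random order; by symmetry P[π(i) > π(j)] = 1/2.
By linearity: E[X] = 9870 · (1/2) = C(141, 2) · (1/2) = 9870/2 = 4935 ≈ 4935.00000.

E[X] = 4935 = 4935.00000.


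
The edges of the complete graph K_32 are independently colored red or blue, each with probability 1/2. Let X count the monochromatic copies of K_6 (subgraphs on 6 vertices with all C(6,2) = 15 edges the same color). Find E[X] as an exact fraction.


Let X = Σ_S X_S over the C(32, 6) = 906192 subsets S of size 6, where X_S = 1 if the K_6 on S is monochromatic.
For a fixed S, the K_6 on S has C(6, 2) = 15 edges. P[all 15 edges red] = (1/2)^15, and likewise for blue, so P[monochromatic] = 2·(1/2)^15 = 2^{1 − 15} = 1/16384.
Summing: E[X] = C(32, 6) · 2^{1 − 15} = 906192 · 1/16384 = 56637/1024.
Numerically: E[X] ≈ 55.309570.

E[X] = C(32,6)·2^(1−C(6,2)) = 56637/1024 ≈ 55.309570.


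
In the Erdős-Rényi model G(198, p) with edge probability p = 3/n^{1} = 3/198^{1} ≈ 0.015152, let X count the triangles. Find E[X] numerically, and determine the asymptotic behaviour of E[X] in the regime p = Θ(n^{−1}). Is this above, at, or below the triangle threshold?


Number of potential triangles: C(198, 3) = 1274196.
Each occurs with probability p³ ≈ (0.015152)³ ≈ 3.4783093e-06.
By linearity: E[X] = C(198, 3)·p³ ≈ 1274196 · 3.4783093e-06 ≈ 4.43205.
Here α = 1, so p = 3/n is exactly at the triangle threshold p ~ 1/n. Asymptotically E[X] → c³/6 = 3³/6 = 9/2 ≈ 4.50000, a bounded constant. In this regime the triangle count is asymptotically Poisson(c³/6).

E[X] ≈ 4.43205; in regime p = Θ(1/n^{1}) E[X] stays bounded (at the triangle threshold p ~ 1/n).


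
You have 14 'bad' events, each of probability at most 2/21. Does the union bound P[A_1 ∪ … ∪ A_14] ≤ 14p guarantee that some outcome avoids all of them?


Union bound: P[∪_{i=1}^{14} A_i] ≤ Σ_i P[A_i] ≤ 14·p = 14·(2/21) = 4/3.
Numerically: 4/3 ≈ 1.333.
Is 4/3 < 1? NO.
Since the bound 4/3 is ≥ 1, the union bound is uninformative here; it does NOT by itself certify existence.

14·p = 4/3 ≈ 1.333; existence NOT certified by the union bound.


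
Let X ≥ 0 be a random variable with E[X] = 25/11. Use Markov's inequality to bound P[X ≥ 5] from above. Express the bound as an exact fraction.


μ = E[X] = 25/11, a = 5.
Markov: P[X ≥ 5] ≤ μ/a = (25/11)/5 = 5/11.
Numerically: ≈ 0.45455.
(Since a = 5 > μ = 2.27273, the bound 5/11 is < 1 and informative.)

P[X ≥ 5] ≤ 5/11 ≈ 0.45455.


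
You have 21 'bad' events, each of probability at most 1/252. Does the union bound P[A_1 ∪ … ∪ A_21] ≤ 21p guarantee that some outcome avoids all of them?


Union bound: P[∪_{i=1}^{21} A_i] ≤ Σ_i P[A_i] ≤ 21·p = 21·(1/252) = 1/12.
Numerically: 1/12 ≈ 0.083333.
Is 1/12 < 1? YES.
Since P[∪ A_i] ≤ 1/12 < 1, the complement has P[∩ A_i^c] ≥ 1 − 1/12 = 11/12 > 0, so some outcome avoids every A_i.

21·p = 1/12 ≈ 0.083333; existence CERTIFIED by the union bound.


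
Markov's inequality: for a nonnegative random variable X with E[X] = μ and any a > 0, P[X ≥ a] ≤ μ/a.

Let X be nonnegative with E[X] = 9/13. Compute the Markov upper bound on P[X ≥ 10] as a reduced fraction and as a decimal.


μ = E[X] = 9/13, a = 10.
Markov: P[X ≥ 10] ≤ μ/a = (9/13)/10 = 9/130.
Numerically: ≈ 0.0692.
(Since a = 10 > μ = 0.6923, the bound 9/130 is < 1 and informative.)

P[X ≥ 10] ≤ 9/130 ≈ 0.0692.


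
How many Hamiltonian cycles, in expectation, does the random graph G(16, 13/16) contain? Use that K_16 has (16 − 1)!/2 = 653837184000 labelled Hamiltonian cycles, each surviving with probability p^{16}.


K_16 has (16 − 1)!/2 = 653837184000 labelled Hamiltonian cycles.
For each such Hamiltonian cycle H, let X_H = 1 if all 16 edges of H are present in G. Then P[X_H = 1] = p^{16} = (13/16)^{16} = 665416609183179841/18446744073709551616.
By linearity of expectation: E[X] = Σ_H E[X_H] = 653837184000 · p^{16} = 653837184000 · 665416609183179841/18446744073709551616 = 424877072202303561918952875/18014398509481984.
Numerically: E[X] ≈ 2.359e+10.

E[X] = 653837184000 · (13/16)^{16} = 424877072202303561918952875/18014398509481984 ≈ 2.359e+10.


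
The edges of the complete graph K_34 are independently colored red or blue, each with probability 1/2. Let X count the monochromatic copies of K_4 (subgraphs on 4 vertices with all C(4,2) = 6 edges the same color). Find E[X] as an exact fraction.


Let X = Σ_S X_S over the C(34, 4) = 46376 subsets S of size 4, where X_S = 1 if the K_4 on S is monochromatic.
For a fixed S, the K_4 on S has C(4, 2) = 6 edges. P[all 6 edges red] = (1/2)^6, and likewise for blue, so P[monochromatic] = 2·(1/2)^6 = 2^{1 − 6} = 1/32.
By linearity: E[X] = C(34, 4) · 2^{1 − 6} = 46376 · 1/32 = 5797/4.
Numerically: E[X] ≈ 1449.2500.

E[X] = C(34,4)·2^(1−C(4,2)) = 5797/4 ≈ 1449.2500.


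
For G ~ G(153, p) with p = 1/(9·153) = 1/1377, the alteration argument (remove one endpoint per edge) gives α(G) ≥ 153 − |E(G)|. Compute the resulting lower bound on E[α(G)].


E[|E(G)|] = C(153, 2)·p = 11628 · (1/1377) = 76/9.
E[α(G)] ≥ n − E[|E(G)|] = 153 − 76/9 = 1301/9.
Numerically: ≈ 144.555556.
(This is only a lower bound; the true E[α(G)] may be larger.)

E[α(G)] ≥ 1301/9 ≈ 144.555556.


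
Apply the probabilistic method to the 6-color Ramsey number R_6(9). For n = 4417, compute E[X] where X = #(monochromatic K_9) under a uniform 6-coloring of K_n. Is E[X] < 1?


E[X] = C(4417, 9) · 6^{1 − 36} = 1749208766098544225331185560 · 6^{−35} = 1749208766098544225331185560/1719070799748422591028658176.
As a reduced fraction: E[X] = 218651095762318028166398195/214883849968552823878582272 ≈ 1.018.
Is E[X] < 1? NO.
Since E[X] ≥ 1, the first-moment bound is inconclusive at n = 4417; it does NOT by itself certify R_6(9) > 4417.

E[X] = 218651095762318028166398195/214883849968552823878582272 ≈ 1.018; E[X] ≥ 1; first-moment method inconclusive here.


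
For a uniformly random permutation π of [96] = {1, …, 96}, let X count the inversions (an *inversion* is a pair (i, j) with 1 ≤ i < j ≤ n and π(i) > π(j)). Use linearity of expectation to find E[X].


Write X = Σ X_I over the C(96, 2) = 4560 pairs i < j, with X_I the indicator of one inversion.
There are 4560 indicators.
For each fixed pair i < j, the values π(i) and π(j) are two distinct elements of {1, …, 96} in uniformly random order; by symmetry P[π(i) > π(j)] = 1/2.
By linearity: E[X] = 4560 · (1/2) = C(96, 2) · (1/2) = 4560/2 = 2280 ≈ 2280.000000.

E[X] = 2280 = 2280.000000.


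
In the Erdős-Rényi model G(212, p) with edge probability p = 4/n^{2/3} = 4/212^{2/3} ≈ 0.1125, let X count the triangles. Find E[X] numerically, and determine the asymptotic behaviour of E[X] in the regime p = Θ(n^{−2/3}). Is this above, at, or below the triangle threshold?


Number of potential triangles: C(212, 3) = 1565620.
Each occurs with probability p³ ≈ (0.1125)³ ≈ 1.4239943e-03.
By linearity: E[X] = C(212, 3)·p³ ≈ 1565620 · 1.4239943e-03 ≈ 2229.43396.
Since α = 2/3 < 1, p = c/n^{2/3} ≫ 1/n is above the triangle threshold p ~ 1/n. Asymptotically E[X] ~ (c³/6)·n^{3(1−α)} = (4³/6)·n^{1} → ∞; triangles are abundant w.h.p.

E[X] ≈ 2229.43396; in regime p = Θ(1/n^{2/3}) E[X] diverges (above the triangle threshold p ~ 1/n).


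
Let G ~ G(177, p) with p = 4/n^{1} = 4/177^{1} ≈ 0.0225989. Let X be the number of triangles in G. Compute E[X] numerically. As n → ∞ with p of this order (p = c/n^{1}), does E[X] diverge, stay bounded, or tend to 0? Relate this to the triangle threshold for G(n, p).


Number of potential triangles: C(177, 3) = 908600.
Each occurs with probability p³ ≈ (0.0225989)³ ≈ 1.15414447e-05.
By linearity: E[X] = C(177, 3)·p³ ≈ 908600 · 1.15414447e-05 ≈ 10.486557.
Here α = 1, so p = 4/n is exactly at the triangle threshold p ~ 1/n. Asymptotically E[X] → c³/6 = 4³/6 = 32/3 ≈ 10.666667, a bounded constant. In this regime the triangle count is asymptotically Poisson(c³/6).

E[X] ≈ 10.486557; in regime p = Θ(1/n^{1}) E[X] stays bounded (at the triangle threshold p ~ 1/n).


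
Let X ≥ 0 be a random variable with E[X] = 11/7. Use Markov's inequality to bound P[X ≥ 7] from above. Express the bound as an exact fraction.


μ = E[X] = 11/7, a = 7.
Markov: P[X ≥ 7] ≤ μ/a = (11/7)/7 = 11/49.
Numerically: ≈ 0.224490.
(Since a = 7 > μ = 1.571429, the bound 11/49 is < 1 and informative.)

P[X ≥ 7] ≤ 11/49 ≈ 0.224490.


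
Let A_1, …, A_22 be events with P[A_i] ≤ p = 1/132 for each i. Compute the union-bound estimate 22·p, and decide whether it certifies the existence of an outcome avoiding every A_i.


Union bound: P[∪_{i=1}^{22} A_i] ≤ Σ_i P[A_i] ≤ 22·p = 22·(1/132) = 1/6.
Numerically: 1/6 ≈ 0.166667.
Is 1/6 < 1? YES.
Since P[∪ A_i] ≤ 1/6 < 1, the complement has P[∩ A_i^c] ≥ 1 − 1/6 = 5/6 > 0, so some outcome avoids every A_i.

22·p = 1/6 ≈ 0.166667; existence CERTIFIED by the union bound.


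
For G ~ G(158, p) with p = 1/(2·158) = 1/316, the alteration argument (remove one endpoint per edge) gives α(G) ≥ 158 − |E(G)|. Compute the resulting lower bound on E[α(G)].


E[|E(G)|] = C(158, 2)·p = 12403 · (1/316) = 157/4.
E[α(G)] ≥ n − E[|E(G)|] = 158 − 157/4 = 475/4.
Numerically: ≈ 118.750.
(This is only a lower bound; the true E[α(G)] may be larger.)

E[α(G)] ≥ 475/4 ≈ 118.750.


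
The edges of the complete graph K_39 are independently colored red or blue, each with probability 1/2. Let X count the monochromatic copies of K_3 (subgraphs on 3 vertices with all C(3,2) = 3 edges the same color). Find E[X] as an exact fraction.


Let X = Σ_S X_S over the C(39, 3) = 9139 subsets S of size 3, where X_S = 1 if the K_3 on S is monochromatic.
For a fixed S, the K_3 on S has C(3, 2) = 3 edges. P[all 3 edges red] = (1/2)^3, and likewise for blue, so P[monochromatic] = 2·(1/2)^3 = 2^{1 − 3} = 1/4.
By linearity of expectation: E[X] = C(39, 3) · 2^{1 − 3} = 9139 · 1/4 = 9139/4.
Numerically: E[X] ≈ 2284.750.

E[X] = C(39,3)·2^(1−C(3,2)) = 9139/4 ≈ 2284.750.


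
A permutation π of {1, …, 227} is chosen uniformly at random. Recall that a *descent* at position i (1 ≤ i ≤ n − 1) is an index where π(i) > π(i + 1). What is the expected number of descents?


Write X = Σ X_I over i = 1, …, 226, with X_I the indicator of one descent.
There are 226 indicators.
For each fixed i, the pair (π(i), π(i+1)) is a uniformly random ordered pair of distinct values from {1, …, 227}; by symmetry P[π(i) > π(i+1)] = 1/2.
By linearity: E[X] = 226 · (1/2) = (227 − 1) · (1/2) = 113 ≈ 113.000.

E[X] = 113 = 113.000.


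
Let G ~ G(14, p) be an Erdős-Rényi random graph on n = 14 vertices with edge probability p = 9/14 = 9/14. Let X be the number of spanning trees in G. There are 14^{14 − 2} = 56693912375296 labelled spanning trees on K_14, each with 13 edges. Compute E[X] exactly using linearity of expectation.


K_14 has 14^{14 − 2} = 56693912375296 labelled spanning trees.
For each such spanning tree H, let X_H = 1 if all 13 edges of H are present in G. Then P[X_H = 1] = p^{13} = (9/14)^{13} = 2541865828329/793714773254144.
By linearity: E[X] = Σ_H E[X_H] = 56693912375296 · p^{13} = 56693912375296 · 2541865828329/793714773254144 = 2541865828329/14.
Numerically: E[X] ≈ 1.82e+11.

E[X] = 56693912375296 · (9/14)^{13} = 2541865828329/14 ≈ 1.82e+11.


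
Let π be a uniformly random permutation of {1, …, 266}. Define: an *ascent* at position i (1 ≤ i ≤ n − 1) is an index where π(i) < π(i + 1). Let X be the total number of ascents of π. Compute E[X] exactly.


Write X = Σ X_I over i = 1, …, 265, with X_I the indicator of one ascent.
There are 265 indicators.
For each fixed i, the pair (π(i), π(i+1)) is a uniformly random ordered pair of distinct values from {1, …, 266}; by symmetry P[π(i) < π(i+1)] = 1/2.
By linearity: E[X] = 265 · (1/2) = (266 − 1) · (1/2) = 265/2 ≈ 132.500000.

E[X] = 265/2 = 132.500000.


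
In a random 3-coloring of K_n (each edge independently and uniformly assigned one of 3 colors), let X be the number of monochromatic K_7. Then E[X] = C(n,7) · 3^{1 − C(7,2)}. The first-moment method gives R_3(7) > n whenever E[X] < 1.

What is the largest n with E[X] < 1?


We need C(n, 7) · 3^{1 − 21} < 1, i.e. C(n, 7) < 3^{21 − 1} = 3486784401.
Check values of n near the boundary:
  n = 78: C(78, 7) = 2641902120; 2641902120 < 3486784401? YES
  n = 79: C(79, 7) = 2898753715; 2898753715 < 3486784401? YES
  n = 80: C(80, 7) = 3176716400; 3176716400 < 3486784401? YES
  n = 81: C(81, 7) = 3477216600; 3477216600 < 3486784401? YES
  n = 82: C(82, 7) = 3801756816; 3801756816 < 3486784401? NO
  n = 83: C(83, 7) = 4151918628; 4151918628 < 3486784401? NO
The largest n with C(n, 7) < 3486784401 is n = 81 (where E[X] = 42928600/43046721 ≈ 0.997256). Hence R_3(7) > 81, i.e. R_3(7) ≥ 82.

Largest n = 81; hence R_3(7) > 81.


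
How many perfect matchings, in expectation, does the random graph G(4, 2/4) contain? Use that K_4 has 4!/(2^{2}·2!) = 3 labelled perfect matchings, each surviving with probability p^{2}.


K_4 has 4!/(2^{2}·2!) = 3 labelled perfect matchings.
For each such perfect matching H, let X_H = 1 if all 2 edges of H are present in G. Then P[X_H = 1] = p^{2} = (1/2)^{2} = 1/4.
Summing the indicators: E[X] = Σ_H E[X_H] = 3 · p^{2} = 3 · 1/4 = 3/4.
Numerically: E[X] ≈ 0.75.

E[X] = 3 · (1/2)^{2} = 3/4 ≈ 0.75.


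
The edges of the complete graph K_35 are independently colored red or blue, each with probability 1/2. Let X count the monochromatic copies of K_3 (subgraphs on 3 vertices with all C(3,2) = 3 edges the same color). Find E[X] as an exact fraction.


Let X = Σ_S X_S over the C(35, 3) = 6545 subsets S of size 3, where X_S = 1 if the K_3 on S is monochromatic.
For a fixed S, the K_3 on S has C(3, 2) = 3 edges. P[all 3 edges red] = (1/2)^3, and likewise for blue, so P[monochromatic] = 2·(1/2)^3 = 2^{1 − 3} = 1/4.
By linearity: E[X] = C(35, 3) · 2^{1 − 3} = 6545 · 1/4 = 6545/4.
Numerically: E[X] ≈ 1636.250.

E[X] = C(35,3)·2^(1−C(3,2)) = 6545/4 ≈ 1636.250.


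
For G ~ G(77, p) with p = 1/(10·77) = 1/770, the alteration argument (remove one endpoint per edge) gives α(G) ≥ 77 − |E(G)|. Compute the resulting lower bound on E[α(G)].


E[|E(G)|] = C(77, 2)·p = 2926 · (1/770) = 19/5.
E[α(G)] ≥ n − E[|E(G)|] = 77 − 19/5 = 366/5.
Numerically: ≈ 73.20000.
(This is only a lower bound; the true E[α(G)] may be larger.)

E[α(G)] ≥ 366/5 ≈ 73.20000.


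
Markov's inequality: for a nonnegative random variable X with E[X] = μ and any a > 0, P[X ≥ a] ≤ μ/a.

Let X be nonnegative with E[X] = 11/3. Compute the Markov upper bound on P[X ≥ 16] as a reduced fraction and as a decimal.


μ = E[X] = 11/3, a = 16.
Markov: P[X ≥ 16] ≤ μ/a = (11/3)/16 = 11/48.
Numerically: ≈ 0.2292.
(Since a = 16 > μ = 3.6667, the bound 11/48 is < 1 and informative.)

P[X ≥ 16] ≤ 11/48 ≈ 0.2292.


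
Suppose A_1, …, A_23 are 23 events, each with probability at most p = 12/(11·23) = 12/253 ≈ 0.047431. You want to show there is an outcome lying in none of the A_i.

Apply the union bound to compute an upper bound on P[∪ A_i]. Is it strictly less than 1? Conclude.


Union bound: P[∪_{i=1}^{23} A_i] ≤ Σ_i P[A_i] ≤ 23·p = 23·(12/253) = 12/11.
Numerically: 12/11 ≈ 1.090909.
Is 12/11 < 1? NO.
Since the bound 12/11 is ≥ 1, the union bound is uninformative here; it does NOT by itself certify existence.

23·p = 12/11 ≈ 1.090909; existence NOT certified by the union bound.


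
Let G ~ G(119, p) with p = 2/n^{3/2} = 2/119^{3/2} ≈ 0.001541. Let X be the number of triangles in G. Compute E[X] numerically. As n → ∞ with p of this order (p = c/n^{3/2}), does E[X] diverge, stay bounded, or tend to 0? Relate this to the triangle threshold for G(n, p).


Number of potential triangles: C(119, 3) = 273819.
Each occurs with probability p³ ≈ (0.001541)³ ≈ 3.657031e-09.
By linearity: E[X] = C(119, 3)·p³ ≈ 273819 · 3.657031e-09 ≈ 0.0010.
Since α = 3/2 > 1, p = c/n^{3/2} = o(1/n) is below the triangle threshold p ~ 1/n. Asymptotically E[X] ~ (c³/6)·n^{3(1−α)} = (2³/6)·n^{-1.5} → 0, so by Markov's inequality G has no triangles w.h.p.

E[X] ≈ 0.0010; in regime p = Θ(1/n^{3/2}) E[X] tends to 0 (below the triangle threshold p ~ 1/n).


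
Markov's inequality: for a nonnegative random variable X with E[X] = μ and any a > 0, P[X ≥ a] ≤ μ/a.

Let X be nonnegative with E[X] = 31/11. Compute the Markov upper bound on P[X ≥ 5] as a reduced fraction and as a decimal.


μ = E[X] = 31/11, a = 5.
Markov: P[X ≥ 5] ≤ μ/a = (31/11)/5 = 31/55.
Numerically: ≈ 0.5636.
(Since a = 5 > μ = 2.8182, the bound 31/55 is < 1 and informative.)

P[X ≥ 5] ≤ 31/55 ≈ 0.5636.


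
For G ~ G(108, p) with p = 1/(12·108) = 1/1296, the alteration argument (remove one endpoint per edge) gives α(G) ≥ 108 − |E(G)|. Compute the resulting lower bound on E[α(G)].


E[|E(G)|] = C(108, 2)·p = 5778 · (1/1296) = 107/24.
E[α(G)] ≥ n − E[|E(G)|] = 108 − 107/24 = 2485/24.
Numerically: ≈ 103.54167.
(This is only a lower bound; the true E[α(G)] may be larger.)

E[α(G)] ≥ 2485/24 ≈ 103.54167.


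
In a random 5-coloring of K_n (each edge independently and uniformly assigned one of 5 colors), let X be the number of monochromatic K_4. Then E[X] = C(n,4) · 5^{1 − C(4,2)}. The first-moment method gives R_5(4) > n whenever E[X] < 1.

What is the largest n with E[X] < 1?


We need C(n, 4) · 5^{1 − 6} < 1, i.e. C(n, 4) < 5^{6 − 1} = 3125.
Check values of n near the boundary:
  n = 17: C(17, 4) = 2380; 2380 < 3125? YES
  n = 18: C(18, 4) = 3060; 3060 < 3125? YES
  n = 19: C(19, 4) = 3876; 3876 < 3125? NO
  n = 20: C(20, 4) = 4845; 4845 < 3125? NO
  n = 21: C(21, 4) = 5985; 5985 < 3125? NO
The largest n with C(n, 4) < 3125 is n = 18 (where E[X] = 612/625 ≈ 0.9792000). Hence R_5(4) > 18, i.e. R_5(4) ≥ 19.

Largest n = 18; hence R_5(4) > 18.


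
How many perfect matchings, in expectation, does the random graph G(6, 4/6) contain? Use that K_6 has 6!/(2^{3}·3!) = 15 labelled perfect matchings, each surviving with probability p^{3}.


K_6 has 6!/(2^{3}·3!) = 15 labelled perfect matchings.
For each such perfect matching H, let X_H = 1 if all 3 edges of H are present in G. Then P[X_H = 1] = p^{3} = (2/3)^{3} = 8/27.
By linearity of expectation: E[X] = Σ_H E[X_H] = 15 · p^{3} = 15 · 8/27 = 40/9.
Numerically: E[X] ≈ 4.444.

E[X] = 15 · (2/3)^{3} = 40/9 ≈ 4.444.


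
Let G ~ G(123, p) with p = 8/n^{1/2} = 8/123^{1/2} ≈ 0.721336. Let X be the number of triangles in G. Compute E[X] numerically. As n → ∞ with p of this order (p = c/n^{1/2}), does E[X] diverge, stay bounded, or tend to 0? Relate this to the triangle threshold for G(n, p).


Number of potential triangles: C(123, 3) = 302621.
Each occurs with probability p³ ≈ (0.721336)³ ≈ 3.75329149e-01.
By linearity: E[X] = C(123, 3)·p³ ≈ 302621 · 3.75329149e-01 ≈ 113582.482321.
Since α = 1/2 < 1, p = c/n^{1/2} ≫ 1/n is above the triangle threshold p ~ 1/n. Asymptotically E[X] ~ (c³/6)·n^{3(1−α)} = (8³/6)·n^{1.5} → ∞; triangles are abundant w.h.p.

E[X] ≈ 113582.482321; in regime p = Θ(1/n^{1/2}) E[X] diverges (above the triangle threshold p ~ 1/n).


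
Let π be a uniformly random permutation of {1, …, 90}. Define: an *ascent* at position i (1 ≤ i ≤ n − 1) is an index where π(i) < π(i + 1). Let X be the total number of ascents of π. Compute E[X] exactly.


Write X = Σ X_I over i = 1, …, 89, with X_I the indicator of one ascent.
There are 89 indicators.
For each fixed i, the pair (π(i), π(i+1)) is a uniformly random ordered pair of distinct values from {1, …, 90}; by symmetry P[π(i) < π(i+1)] = 1/2.
By linearity: E[X] = 89 · (1/2) = (90 − 1) · (1/2) = 89/2 ≈ 44.500.

E[X] = 89/2 = 44.500.


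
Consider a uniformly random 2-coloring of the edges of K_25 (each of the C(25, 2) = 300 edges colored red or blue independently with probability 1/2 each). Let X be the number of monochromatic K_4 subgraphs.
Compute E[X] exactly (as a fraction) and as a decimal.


Let X = Σ_S X_S over the C(25, 4) = 12650 subsets S of size 4, where X_S = 1 if the K_4 on S is monochromatic.
For a fixed S, the K_4 on S has C(4, 2) = 6 edges. P[all 6 edges red] = (1/2)^6, and likewise for blue, so P[monochromatic] = 2·(1/2)^6 = 2^{1 − 6} = 1/32.
Summing: E[X] = C(25, 4) · 2^{1 − 6} = 12650 · 1/32 = 6325/16.
Numerically: E[X] ≈ 395.312500.

E[X] = C(25,4)·2^(1−C(4,2)) = 6325/16 ≈ 395.312500.


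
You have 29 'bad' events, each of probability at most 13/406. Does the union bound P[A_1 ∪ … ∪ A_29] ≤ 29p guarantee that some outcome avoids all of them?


Union bound: P[∪_{i=1}^{29} A_i] ≤ Σ_i P[A_i] ≤ 29·p = 29·(13/406) = 13/14.
Numerically: 13/14 ≈ 0.92857.
Is 13/14 < 1? YES.
Since P[∪ A_i] ≤ 13/14 < 1, the complement has P[∩ A_i^c] ≥ 1 − 13/14 = 1/14 > 0, so some outcome avoids every A_i.

29·p = 13/14 ≈ 0.92857; existence CERTIFIED by the union bound.


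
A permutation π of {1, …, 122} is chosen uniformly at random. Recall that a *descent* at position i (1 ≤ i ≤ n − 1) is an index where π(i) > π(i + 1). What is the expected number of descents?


Write X = Σ X_I over i = 1, …, 121, with X_I the indicator of one descent.
There are 121 indicators.
For each fixed i, the pair (π(i), π(i+1)) is a uniformly random ordered pair of distinct values from {1, …, 122}; by symmetry P[π(i) > π(i+1)] = 1/2.
By linearity: E[X] = 121 · (1/2) = (122 − 1) · (1/2) = 121/2 ≈ 60.50000.

E[X] = 121/2 = 60.50000.


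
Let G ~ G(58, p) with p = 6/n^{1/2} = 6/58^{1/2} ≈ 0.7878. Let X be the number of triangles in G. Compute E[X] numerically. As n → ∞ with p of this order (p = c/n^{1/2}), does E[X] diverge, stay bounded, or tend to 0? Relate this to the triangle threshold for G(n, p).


Number of potential triangles: C(58, 3) = 30856.
Each occurs with probability p³ ≈ (0.7878)³ ≈ 4.890033e-01.
By linearity: E[X] = C(58, 3)·p³ ≈ 30856 · 4.890033e-01 ≈ 15088.6848.
Since α = 1/2 < 1, p = c/n^{1/2} ≫ 1/n is above the triangle threshold p ~ 1/n. Asymptotically E[X] ~ (c³/6)·n^{3(1−α)} = (6³/6)·n^{1.5} → ∞; triangles are abundant w.h.p.

E[X] ≈ 15088.6848; in regime p = Θ(1/n^{1/2}) E[X] diverges (above the triangle threshold p ~ 1/n).


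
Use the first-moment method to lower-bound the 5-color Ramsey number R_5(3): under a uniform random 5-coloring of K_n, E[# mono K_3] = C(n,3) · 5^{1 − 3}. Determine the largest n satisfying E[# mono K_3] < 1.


We need C(n, 3) · 5^{1 − 3} < 1, i.e. C(n, 3) < 5^{3 − 1} = 25.
Check values of n near the boundary:
  n = 4: C(4, 3) = 4; 4 < 25? YES
  n = 5: C(5, 3) = 10; 10 < 25? YES
  n = 6: C(6, 3) = 20; 20 < 25? YES
  n = 7: C(7, 3) = 35; 35 < 25? NO
The largest n with C(n, 3) < 25 is n = 6 (where E[X] = 4/5 ≈ 0.80000). Hence R_5(3) > 6, i.e. R_5(3) ≥ 7.

Largest n = 6; hence R_5(3) > 6.


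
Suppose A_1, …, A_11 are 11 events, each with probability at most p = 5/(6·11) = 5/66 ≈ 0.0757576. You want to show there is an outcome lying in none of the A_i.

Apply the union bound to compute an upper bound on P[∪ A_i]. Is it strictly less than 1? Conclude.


Union bound: P[∪_{i=1}^{11} A_i] ≤ Σ_i P[A_i] ≤ 11·p = 11·(5/66) = 5/6.
Numerically: 5/6 ≈ 0.8333333.
Is 5/6 < 1? YES.
Since P[∪ A_i] ≤ 5/6 < 1, the complement has P[∩ A_i^c] ≥ 1 − 5/6 = 1/6 > 0, so some outcome avoids every A_i.

11·p = 5/6 ≈ 0.8333333; existence CERTIFIED by the union bound.


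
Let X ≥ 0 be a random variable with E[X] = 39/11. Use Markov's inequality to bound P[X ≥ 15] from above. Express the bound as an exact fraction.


μ = E[X] = 39/11, a = 15.
Markov: P[X ≥ 15] ≤ μ/a = (39/11)/15 = 13/55.
Numerically: ≈ 0.236.
(Since a = 15 > μ = 3.545, the bound 13/55 is < 1 and informative.)

P[X ≥ 15] ≤ 13/55 ≈ 0.236.


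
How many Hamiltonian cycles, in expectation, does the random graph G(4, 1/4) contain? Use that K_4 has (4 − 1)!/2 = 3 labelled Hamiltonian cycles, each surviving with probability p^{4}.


K_4 has (4 − 1)!/2 = 3 labelled Hamiltonian cycles.
For each such Hamiltonian cycle H, let X_H = 1 if all 4 edges of H are present in G. Then P[X_H = 1] = p^{4} = (1/4)^{4} = 1/256.
Summing the indicators: E[X] = Σ_H E[X_H] = 3 · p^{4} = 3 · 1/256 = 3/256.
Numerically: E[X] ≈ 0.0117188.

E[X] = 3 · (1/4)^{4} = 3/256 ≈ 0.0117188.


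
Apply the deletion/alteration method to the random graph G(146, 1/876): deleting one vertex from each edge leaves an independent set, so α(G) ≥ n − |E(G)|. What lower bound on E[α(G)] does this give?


E[|E(G)|] = C(146, 2)·p = 10585 · (1/876) = 145/12.
E[α(G)] ≥ n − E[|E(G)|] = 146 − 145/12 = 1607/12.
Numerically: ≈ 133.9167.
(This is only a lower bound; the true E[α(G)] may be larger.)

E[α(G)] ≥ 1607/12 ≈ 133.9167.


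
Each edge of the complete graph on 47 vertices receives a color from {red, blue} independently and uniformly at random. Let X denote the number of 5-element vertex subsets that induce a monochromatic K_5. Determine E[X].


Let X = Σ_S X_S over the C(47, 5) = 1533939 subsets S of size 5, where X_S = 1 if the K_5 on S is monochromatic.
For a fixed S, the K_5 on S has C(5, 2) = 10 edges. P[all 10 edges red] = (1/2)^10, and likewise for blue, so P[monochromatic] = 2·(1/2)^10 = 2^{1 − 10} = 1/512.
Summing: E[X] = C(47, 5) · 2^{1 − 10} = 1533939 · 1/512 = 1533939/512.
Numerically: E[X] ≈ 2995.974609.

E[X] = C(47,5)·2^(1−C(5,2)) = 1533939/512 ≈ 2995.974609.


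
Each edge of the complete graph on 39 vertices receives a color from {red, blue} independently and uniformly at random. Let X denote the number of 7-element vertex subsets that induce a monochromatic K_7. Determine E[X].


Let X = Σ_S X_S over the C(39, 7) = 15380937 subsets S of size 7, where X_S = 1 if the K_7 on S is monochromatic.
For a fixed S, the K_7 on S has C(7, 2) = 21 edges. P[all 21 edges red] = (1/2)^21, and likewise for blue, so P[monochromatic] = 2·(1/2)^21 = 2^{1 − 21} = 1/1048576.
By linearity: E[X] = C(39, 7) · 2^{1 − 21} = 15380937 · 1/1048576 = 15380937/1048576.
Numerically: E[X] ≈ 14.66840.

E[X] = C(39,7)·2^(1−C(7,2)) = 15380937/1048576 ≈ 14.66840.


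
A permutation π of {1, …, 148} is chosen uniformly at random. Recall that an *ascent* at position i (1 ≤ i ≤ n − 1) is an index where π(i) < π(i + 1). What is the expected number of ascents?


Write X = Σ X_I over i = 1, …, 147, with X_I the indicator of one ascent.
There are 147 indicators.
For each fixed i, the pair (π(i), π(i+1)) is a uniformly random ordered pair of distinct values from {1, …, 148}; by symmetry P[π(i) < π(i+1)] = 1/2.
By linearity: E[X] = 147 · (1/2) = (148 − 1) · (1/2) = 147/2 ≈ 73.5000.

E[X] = 147/2 = 73.5000.


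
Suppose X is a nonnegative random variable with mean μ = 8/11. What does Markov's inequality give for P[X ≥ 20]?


μ = E[X] = 8/11, a = 20.
Markov: P[X ≥ 20] ≤ μ/a = (8/11)/20 = 2/55.
Numerically: ≈ 0.0364.
(Since a = 20 > μ = 0.7273, the bound 2/55 is < 1 and informative.)

P[X ≥ 20] ≤ 2/55 ≈ 0.0364.


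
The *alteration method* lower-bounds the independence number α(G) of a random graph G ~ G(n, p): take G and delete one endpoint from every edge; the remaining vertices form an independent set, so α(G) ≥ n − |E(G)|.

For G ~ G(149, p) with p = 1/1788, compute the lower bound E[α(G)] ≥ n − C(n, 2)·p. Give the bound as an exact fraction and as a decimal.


E[|E(G)|] = C(149, 2)·p = 11026 · (1/1788) = 37/6.
E[α(G)] ≥ n − E[|E(G)|] = 149 − 37/6 = 857/6.
Numerically: ≈ 142.833.
(This is only a lower bound; the true E[α(G)] may be larger.)

E[α(G)] ≥ 857/6 ≈ 142.833.
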